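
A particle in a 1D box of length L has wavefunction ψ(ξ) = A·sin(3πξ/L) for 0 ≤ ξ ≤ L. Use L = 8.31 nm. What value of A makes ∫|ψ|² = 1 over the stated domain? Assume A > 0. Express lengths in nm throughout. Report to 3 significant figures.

Normalization requires ∫|ψ|² dξ = 1, integrated from 0 to L.
Using sin²θ = (1 − cos 2θ)/2, with ψ = A·sin(3πξ/L), the integral evaluates to A²·[L/2].
So A² = (L/2)^(−1).
Plugging in L = 8.31 yields A = 0.4906.

A ≈ 0.491 nm^(-1/2)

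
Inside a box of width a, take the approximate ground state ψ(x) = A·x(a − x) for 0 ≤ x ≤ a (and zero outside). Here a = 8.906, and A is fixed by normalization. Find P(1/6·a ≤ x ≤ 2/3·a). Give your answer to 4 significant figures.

P ≈ 0.7546

|ψ|² is the probability density, so P = ∫_{1/6·a}^{2/3·a} |ψ|² dx.
Since A² = 1/(a^5/30), this is the region integral divided by the full normalization integral.
In terms of u = x/a (A² and the length scale cancel between numerator and denominator), P = [∫_{1/6}^{2/3} u^2·(1 - u)^2 du] / [∫_{0}^{1} u^2·(1 - u)^2 du].
An antiderivative of u^2·(1 - u)^2 is u^3·(6·u^2 - 15·u + 10)/30; evaluating from 1/6 to 2/3 gives 163/6480, while the full integral is 1/30.
Evaluating gives P = 163/216.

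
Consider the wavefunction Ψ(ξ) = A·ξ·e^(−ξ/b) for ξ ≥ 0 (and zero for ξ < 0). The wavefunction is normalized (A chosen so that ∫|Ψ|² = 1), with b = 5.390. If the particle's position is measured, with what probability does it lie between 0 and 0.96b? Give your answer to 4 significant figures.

The probability is P = ∫ |Ψ|² dξ over [0, 0.96b].
The normalization integral ∫|Ψ|²dξ over the whole domain equals b^3/4·A², and A² cancels in the ratio.
Let u = ξ/b; then A² and the length scale cancel, so P = ∫_{0}^{0.96} u^2·e^(-2·u) du ÷ ∫_{0}^{∞} u^2·e^(-2·u) du.
With ∫ u^2·e^(-2·u) du = -(2·u^2 + 2·u + 1)·e^(-2·u)/4 + C, the region integral is 1/4 - 2977·e^(-48/25)/2500 and the full one is 1/4.
This works out to P = 0.30168.

P ≈ 0.3017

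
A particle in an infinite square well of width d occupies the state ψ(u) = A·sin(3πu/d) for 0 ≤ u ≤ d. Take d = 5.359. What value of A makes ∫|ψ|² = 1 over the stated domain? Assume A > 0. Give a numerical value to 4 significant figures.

A ≈ 0.6109

Require ∫ |ψ|² du = 1 over the whole domain.
Carrying out the integral gives A² · d/2.
With d = 5.359: A² = 0.37320 and A = 0.61090.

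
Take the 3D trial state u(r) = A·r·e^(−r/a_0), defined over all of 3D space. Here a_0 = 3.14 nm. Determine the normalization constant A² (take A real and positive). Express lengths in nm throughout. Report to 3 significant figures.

Normalization requires ∫|u|² 4πr² dr = 1, integrated from 0 to ∞.
In 3D with spherical symmetry the volume element is 4πr² dr.
Using ∫₀^∞ rⁿ e^(−αr) dr = n!/αⁿ⁺¹, with u = A·r·e^(−r/a_0), the integral evaluates to A²·[3·π·a_0^5].
Hence A² = 1/[3·π·a_0^5].
Substituting a_0 = 3.14 gives A² = 0.0003476, so A = 0.01864.

A^2 ≈ 0.000348 nm^(-5)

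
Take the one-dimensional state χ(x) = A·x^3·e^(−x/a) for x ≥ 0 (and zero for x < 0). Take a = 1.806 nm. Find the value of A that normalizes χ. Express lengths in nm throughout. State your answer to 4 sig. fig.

Normalization requires ∫|χ|² dx = 1, integrated from 0 to ∞.
∫|χ|² dx = A²·(45·a^7/8).
Plugging in a = 1.806 yields A = 0.053263.

A ≈ 0.05326 nm^(-7/2)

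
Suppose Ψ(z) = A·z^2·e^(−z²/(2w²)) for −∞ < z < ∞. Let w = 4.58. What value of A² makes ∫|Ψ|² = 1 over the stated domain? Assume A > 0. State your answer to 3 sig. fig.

A^2 ≈ 0.000373

Normalization requires ∫|Ψ|² dz = 1, integrated from −∞ to ∞.
The integral (without the A² prefactor) comes out to 3·√(π)·w^5/4.
Hence A² = 1/[3·√(π)·w^5/4].
Plugging in w = 4.58 yields A = 0.01932.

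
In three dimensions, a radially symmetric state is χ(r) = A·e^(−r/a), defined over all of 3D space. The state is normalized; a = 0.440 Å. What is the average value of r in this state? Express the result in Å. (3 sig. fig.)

⟨r⟩ ≈ 0.660 Å

⟨r⟩ = ∫ r |χ|² 4πr² dr over the full domain.
Recall ∫₀^∞ r^m e^(−r/β) dr = m!·β^(m+1), evaluating both integrals, ⟨r⟩ = 3·a/2.
With a = 0.440, ⟨r⟩ = 0.6600.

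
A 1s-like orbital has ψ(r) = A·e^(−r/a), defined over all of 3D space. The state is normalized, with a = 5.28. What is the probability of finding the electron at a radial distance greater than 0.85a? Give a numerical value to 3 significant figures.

P ≈ 0.757

P = ∫ |ψ|² 4πr² dr over r > 0.85a.
The full normalization integral is A²·[π·a^3] = 1, fixing A².
Let u = r/a; then A², 4π and the length scale all cancel, so P = ∫_{0.85}^{∞} u^2·e^(-2·u) du ÷ ∫_{0}^{∞} u^2·e^(-2·u) du.
Using ∫ u^2·e^(-2·u) du = -(2·u^2 + 2·u + 1)·e^(-2·u)/4, the numerator is 829·e^(-17/10)/800 and the denominator is 1/4.
This evaluates to P = 0.7572.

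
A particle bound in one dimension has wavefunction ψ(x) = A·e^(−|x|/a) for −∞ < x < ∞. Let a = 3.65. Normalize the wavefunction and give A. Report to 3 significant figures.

We need A² ∫|f|² dx = 1, taking the integral from −∞ to ∞.
With ψ = A·e^(−|x|/a), the integral evaluates to A²·[a].
So A² = (a)^(−1).
Substituting a = 3.65 gives A² = 0.2740, so A = 0.5234.

A ≈ 0.523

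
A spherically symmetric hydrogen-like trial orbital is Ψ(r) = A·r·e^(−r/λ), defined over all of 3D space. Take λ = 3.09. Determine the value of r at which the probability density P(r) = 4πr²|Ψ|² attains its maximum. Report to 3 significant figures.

r ≈ 6.18

Differentiate P(r) = 4πr²|Ψ|² with respect to r and set to zero.
Solving yields r = 2·λ.
With λ = 3.09, the most probable radial distance is 6.180.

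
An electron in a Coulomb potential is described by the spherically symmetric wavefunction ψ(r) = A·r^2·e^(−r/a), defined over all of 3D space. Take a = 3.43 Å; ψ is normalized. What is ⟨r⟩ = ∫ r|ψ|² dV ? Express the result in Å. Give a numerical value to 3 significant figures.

⟨r⟩ ≈ 12.0 Å

⟨r⟩ = ∫ r |ψ|² 4πr² dr over the full domain.
Recall ∫₀^∞ r^m e^(−r/β) dr = m!·β^(m+1), evaluating both integrals, ⟨r⟩ = 7·a/2.
Putting a = 3.43 gives 12.01.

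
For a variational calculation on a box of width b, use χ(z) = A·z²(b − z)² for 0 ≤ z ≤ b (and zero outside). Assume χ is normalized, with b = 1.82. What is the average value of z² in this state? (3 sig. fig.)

By definition ⟨z²⟩ = ∫ z^2 |χ(z)|² dz.
The ratio of the moment integral to the normalization integral gives ⟨z²⟩ = 3·b^2/11.
With b = 1.82, ⟨z^2⟩ = 0.9034.

⟨z^2⟩ ≈ 0.903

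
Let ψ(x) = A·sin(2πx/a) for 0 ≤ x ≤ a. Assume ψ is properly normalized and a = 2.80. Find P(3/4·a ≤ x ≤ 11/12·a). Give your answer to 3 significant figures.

P ≈ 0.236

The probability is P = ∫ |ψ|² dx over [3/4·a, 11/12·a].
The normalization integral ∫|ψ|²dx over the whole domain equals a/2·A², and A² cancels in the ratio.
Substituting u = x/a, A² and the length scale cancel in the ratio: P = ∫_{3/4}^{11/12} sin(2·π·u)^2 du / ∫_{0}^{1} sin(2·π·u)^2 du.
An antiderivative of sin(2·π·u)^2 is u/2 - sin(4·π·u)/(8·π); evaluating from 3/4 to 11/12 gives √(3)/(16·π) + 1/12, while the full integral is 1/2.
Evaluating gives P = (√(3)/8 + π/6)/π.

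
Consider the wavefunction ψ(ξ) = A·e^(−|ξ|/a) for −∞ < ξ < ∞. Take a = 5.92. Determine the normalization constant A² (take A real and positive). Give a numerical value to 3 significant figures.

We need A² ∫|f|² dξ = 1, taking the integral from −∞ to ∞.
Using ∫₀^∞ ξⁿ e^(−αξ) dξ = n!/αⁿ⁺¹, the integral (without the A² prefactor) comes out to a.
Setting this equal to 1 gives A² = 1/(a).
Plugging in a = 5.92 yields A = 0.4110.

A^2 ≈ 0.169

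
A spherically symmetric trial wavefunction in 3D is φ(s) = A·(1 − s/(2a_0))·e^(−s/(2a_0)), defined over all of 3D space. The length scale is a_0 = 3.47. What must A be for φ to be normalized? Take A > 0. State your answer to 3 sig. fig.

A ≈ 0.0309

We need A² ∫|f|² 4πs² ds = 1, taking the integral from 0 to ∞.
Recall ∫₀^∞ s^m e^(−s/β) ds = m!·β^(m+1), the integral (without the A² prefactor) comes out to 8·π·a_0^3.
So A² = (8·π·a_0^3)^(−1).
Substituting a_0 = 3.47 gives A² = 0.0009523, so A = 0.03086.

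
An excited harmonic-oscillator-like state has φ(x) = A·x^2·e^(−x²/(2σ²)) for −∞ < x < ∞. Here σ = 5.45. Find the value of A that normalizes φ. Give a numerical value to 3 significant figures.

Require ∫ |φ|² dx = 1 over the whole domain.
Using the Gaussian integral ∫_{−∞}^{∞} e^(−αx²) dx = √(π/α), carrying out the integral gives A² · 3·√(π)·σ^5/4.
With σ = 5.45: A² = 0.0001565 and A = 0.01251.

A ≈ 0.0125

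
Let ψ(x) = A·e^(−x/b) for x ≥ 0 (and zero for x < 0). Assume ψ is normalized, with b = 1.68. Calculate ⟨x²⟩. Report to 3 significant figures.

⟨x^2⟩ ≈ 1.41

By definition ⟨x²⟩ = ∫ x^2 |ψ(x)|² dx.
The ratio of the moment integral to the normalization integral gives ⟨x²⟩ = b^2/2.
Putting b = 1.68 gives 1.411.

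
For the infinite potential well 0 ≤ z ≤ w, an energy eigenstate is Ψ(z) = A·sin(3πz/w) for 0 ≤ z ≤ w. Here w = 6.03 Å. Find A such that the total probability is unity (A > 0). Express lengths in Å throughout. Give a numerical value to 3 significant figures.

Require ∫ |Ψ|² dz = 1 over the whole domain.
Using sin²θ = (1 − cos 2θ)/2, the integral (without the A² prefactor) comes out to w/2.
Hence A² = 1/[w/2].
Substituting w = 6.03 gives A² = 0.3317, so A = 0.5759.

A ≈ 0.576 Å^(-1/2)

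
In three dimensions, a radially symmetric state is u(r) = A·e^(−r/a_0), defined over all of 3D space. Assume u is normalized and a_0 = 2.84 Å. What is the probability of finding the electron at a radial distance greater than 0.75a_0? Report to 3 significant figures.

P = ∫ |u|² 4πr² dr over r > 0.75a_0.
A² is fixed by ∫₀^∞ 4πr²|u|² dr = 1, i.e. A² = (π·a_0^3)^(−1).
In terms of t = r/a_0 (A², 4π and the length scale all cancel between numerator and denominator), P = [∫_{0.75}^{∞} t^2·e^(-2·t) dt] / [∫_{0}^{∞} t^2·e^(-2·t) dt].
With ∫ t^2·e^(-2·t) dt = -(2·t^2 + 2·t + 1)·e^(-2·t)/4 + C, the region integral is 29·e^(-3/2)/32 and the full one is 1/4.
The region integral divided by the full integral gives P = 0.8088.

P ≈ 0.809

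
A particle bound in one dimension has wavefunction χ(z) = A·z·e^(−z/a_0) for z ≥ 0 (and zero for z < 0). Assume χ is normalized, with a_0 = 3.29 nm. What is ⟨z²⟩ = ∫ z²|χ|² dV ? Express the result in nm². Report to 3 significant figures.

⟨z^2⟩ ≈ 32.5 nm^2

⟨z²⟩ = ∫ z^2 |χ|² dz over the full domain.
Evaluating both integrals, ⟨z²⟩ = 3·a_0^2.
Putting a_0 = 3.29 gives 32.47.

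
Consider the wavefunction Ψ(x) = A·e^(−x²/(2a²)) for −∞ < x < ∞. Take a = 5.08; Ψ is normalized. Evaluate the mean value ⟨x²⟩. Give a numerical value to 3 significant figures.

⟨x^2⟩ ≈ 12.9

The expectation value is the |Ψ|²-weighted average of x^2: ∫ x^2|Ψ|² dx.
With ∫_{−∞}^{∞} x^(2m) e^(−αx²) dx = (2m−1)!!·√π / (2^m α^(m+1/2)), the ratio of the moment integral to the normalization integral gives ⟨x²⟩ = a^2/2.
With a = 5.08, ⟨x^2⟩ = 12.90.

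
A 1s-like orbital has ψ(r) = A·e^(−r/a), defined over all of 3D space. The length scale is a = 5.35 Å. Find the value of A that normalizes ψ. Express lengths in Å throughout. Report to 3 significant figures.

A ≈ 0.0456 Å^(-3/2)

We need A² ∫|f|² 4πr² dr = 1, taking the integral from 0 to ∞.
(Spherical symmetry: dV = 4πr² dr.)
Recall ∫₀^∞ r^m e^(−r/β) dr = m!·β^(m+1), ∫|ψ|² 4πr² dr = A²·(π·a^3).
Substituting a = 5.35 gives A² = 0.002079, so A = 0.04559.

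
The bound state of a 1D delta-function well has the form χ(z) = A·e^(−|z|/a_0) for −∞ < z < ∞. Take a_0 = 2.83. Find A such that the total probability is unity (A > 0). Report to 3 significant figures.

A ≈ 0.594

Normalization requires ∫|χ|² dz = 1, integrated from −∞ to ∞.
∫|χ|² dz = A²·(a_0).
Setting this equal to 1 gives A² = 1/(a_0).
Plugging in a_0 = 2.83 yields A = 0.5944.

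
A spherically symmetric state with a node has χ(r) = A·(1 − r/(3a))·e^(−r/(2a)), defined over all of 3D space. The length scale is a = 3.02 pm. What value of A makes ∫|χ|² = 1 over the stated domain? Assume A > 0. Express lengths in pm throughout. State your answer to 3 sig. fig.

Require ∫ |χ|² 4πr² dr = 1 over the whole domain.
In 3D with spherical symmetry the volume element is 4πr² dr.
Using ∫₀^∞ rⁿ e^(−αr) dr = n!/αⁿ⁺¹, the integral (without the A² prefactor) comes out to 8·π·a^3/3.
Hence A² = 1/[8·π·a^3/3].
With a = 3.02: A² = 0.004334 and A = 0.06583.

A ≈ 0.0658 pm^(-3/2)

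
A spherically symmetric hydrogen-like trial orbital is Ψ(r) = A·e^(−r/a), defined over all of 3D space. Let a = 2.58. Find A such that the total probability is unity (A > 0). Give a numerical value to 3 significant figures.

A ≈ 0.136

Require ∫ |Ψ|² 4πr² dr = 1 over the whole domain.
With ∫₀^∞ r^2 e^(−αr) dr = 2!/α^3, the integral (without the A² prefactor) comes out to π·a^3.
Hence A² = 1/[π·a^3].
With a = 2.58: A² = 0.01853 and A = 0.1361.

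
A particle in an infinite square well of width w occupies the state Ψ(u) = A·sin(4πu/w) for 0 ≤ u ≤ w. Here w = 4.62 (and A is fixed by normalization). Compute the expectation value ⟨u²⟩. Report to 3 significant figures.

⟨u²⟩ = ∫ u^2 |Ψ|² du over the full domain.
With ∫₀^w sin²(nπu/w) du = w/2, since the A² factors cancel between numerator and denominator, ⟨u²⟩ = -w^2/(32·π^2) + w^2/3.
With w = 4.62, ⟨u^2⟩ = 7.047.

⟨u^2⟩ ≈ 7.05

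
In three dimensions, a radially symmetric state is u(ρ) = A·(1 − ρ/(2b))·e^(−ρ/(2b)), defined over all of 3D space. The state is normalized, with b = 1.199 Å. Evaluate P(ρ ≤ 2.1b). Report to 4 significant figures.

Integrate the radial probability density 4πρ²|u|² over ρ ≤ 2.1b.
Normalization gives A² = 1/(8·π·b^3).
Substituting t = ρ/b, A², 4π and the length scale all cancel in the ratio: P = ∫_{0}^{2.1} t^2·(1 - t/2)^2·e^(-t) dt / ∫_{0}^{∞} t^2·(1 - t/2)^2·e^(-t) dt.
Using ∫ t^2·(1 - t/2)^2·e^(-t) dt = -(t^4/4 + t^2 + 2·t + 2)·e^(-t), the numerator is ≈ 0.105351 and the denominator is 2.
The region integral divided by the full integral gives P = 0.052676.

P ≈ 0.05268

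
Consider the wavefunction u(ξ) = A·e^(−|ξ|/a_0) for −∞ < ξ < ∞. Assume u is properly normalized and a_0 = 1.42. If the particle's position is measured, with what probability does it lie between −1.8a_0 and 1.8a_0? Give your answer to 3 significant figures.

P ≈ 0.973

The probability is P = ∫ |u|² dξ over [−1.8a_0, 1.8a_0].
The normalization integral ∫|u|²dξ over the whole domain equals a_0·A², and A² cancels in the ratio.
Both integrals are even about ξ = 0, so only the ξ ≥ 0 halves are needed (the factors of 2 cancel). In terms of t = ξ/a_0 (A² and the length scale cancel between numerator and denominator), P = [∫_{0}^{1.8} e^(-2·t) dt] / [∫_{0}^{∞} e^(-2·t) dt].
With ∫ e^(-2·t) dt = -e^(-2·t)/2 + C, the region integral is 1/2 - e^(-18/5)/2 and the full one is 1/2.
This works out to P = 0.9727.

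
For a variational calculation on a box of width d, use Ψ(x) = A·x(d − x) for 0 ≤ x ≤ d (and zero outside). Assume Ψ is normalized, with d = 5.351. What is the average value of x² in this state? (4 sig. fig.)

⟨x²⟩ = ∫ x^2 |Ψ|² dx over the full domain.
The ratio of the moment integral to the normalization integral gives ⟨x²⟩ = 2·d^2/7.
Putting d = 5.351 gives 8.1809.

⟨x^2⟩ ≈ 8.181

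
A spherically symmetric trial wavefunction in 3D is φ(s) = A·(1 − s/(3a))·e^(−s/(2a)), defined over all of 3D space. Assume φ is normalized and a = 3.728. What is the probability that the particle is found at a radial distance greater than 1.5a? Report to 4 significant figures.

P = ∫ |φ|² 4πs² ds over s > 1.5a.
The full normalization integral is A²·[8·π·a^3/3] = 1, fixing A².
In terms of u = s/a (A², 4π and the length scale all cancel between numerator and denominator), P = [∫_{1.5}^{∞} u^2·(1 - u/3)^2·e^(-u) du] / [∫_{0}^{∞} u^2·(1 - u/3)^2·e^(-u) du].
Using ∫ u^2·(1 - u/3)^2·e^(-u) du = (-u^4 + 2·u^3 - 3·u^2 - 6·u - 6)·e^(-u)/9, the numerator is 107·e^(-3/2)/48 and the denominator is 2/3.
This evaluates to P = 0.74609.

P ≈ 0.7461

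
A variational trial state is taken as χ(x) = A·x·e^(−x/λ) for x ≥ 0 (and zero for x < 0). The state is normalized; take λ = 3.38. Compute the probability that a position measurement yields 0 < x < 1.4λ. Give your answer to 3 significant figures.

P = ∫_{0}^{1.4λ} |χ(x)|² dx.
The normalization integral ∫|χ|²dx over the whole domain equals λ^3/4·A², and A² cancels in the ratio.
In terms of u = x/λ (A² and the length scale cancel between numerator and denominator), P = [∫_{0}^{1.4} u^2·e^(-2·u) du] / [∫_{0}^{∞} u^2·e^(-2·u) du].
With ∫ u^2·e^(-2·u) du = -(2·u^2 + 2·u + 1)·e^(-2·u)/4 + C, the region integral is 1/4 - 193·e^(-14/5)/100 and the full one is 1/4.
Taking the ratio, P = 0.5305.

P ≈ 0.531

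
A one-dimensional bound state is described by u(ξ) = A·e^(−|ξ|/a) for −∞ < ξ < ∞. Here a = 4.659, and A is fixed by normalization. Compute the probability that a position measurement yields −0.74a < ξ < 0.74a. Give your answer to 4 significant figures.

P ≈ 0.7724

The probability is P = ∫ |u|² dξ over [−0.74a, 0.74a].
With A² fixed by ∫|u|² = 1, i.e. A² = (a)^(−1), substitute and integrate.
Both integrals are even about ξ = 0, so only the ξ ≥ 0 halves are needed (the factors of 2 cancel). Let t = ξ/a; then A² and the length scale cancel, so P = ∫_{0}^{0.74} e^(-2·t) dt ÷ ∫_{0}^{∞} e^(-2·t) dt.
An antiderivative of e^(-2·t) is -e^(-2·t)/2; evaluating from 0 to 0.74 gives 1/2 - e^(-37/25)/2, while the full integral is 1/2.
Evaluating gives P = 0.77236.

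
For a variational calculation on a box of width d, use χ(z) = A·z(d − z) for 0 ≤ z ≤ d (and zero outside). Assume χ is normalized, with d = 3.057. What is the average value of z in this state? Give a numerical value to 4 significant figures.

⟨z⟩ ≈ 1.529

The expectation value is the |χ|²-weighted average of z: ∫ z|χ|² dz.
Expanding the polynomial and integrating term by term, since the A² factors cancel between numerator and denominator, ⟨z⟩ = d/2.
With d = 3.057, ⟨z⟩ = 1.5285.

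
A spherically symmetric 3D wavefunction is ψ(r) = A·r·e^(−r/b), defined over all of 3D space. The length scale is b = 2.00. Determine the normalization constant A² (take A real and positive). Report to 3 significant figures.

A^2 ≈ 0.00332

The normalization condition is ∫|ψ|² 4πr² dr = 1 from 0 to ∞.
The angular integral contributes 4π, leaving ∫₀^∞ r²|ψ|² dr.
Carrying out the integral gives A² · 3·π·b^5.
So A² = (3·π·b^5)^(−1).
Substituting b = 2.00 gives A² = 0.003316, so A = 0.05758.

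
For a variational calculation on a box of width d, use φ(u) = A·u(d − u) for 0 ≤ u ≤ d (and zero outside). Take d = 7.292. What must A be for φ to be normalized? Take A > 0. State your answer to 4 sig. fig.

Require ∫ |φ|² du = 1 over the whole domain.
Carrying out the integral gives A² · d^5/30.
Hence A² = 1/[d^5/30].
Substituting d = 7.292 gives A² = 0.0014551, so A = 0.038146.

A ≈ 0.03815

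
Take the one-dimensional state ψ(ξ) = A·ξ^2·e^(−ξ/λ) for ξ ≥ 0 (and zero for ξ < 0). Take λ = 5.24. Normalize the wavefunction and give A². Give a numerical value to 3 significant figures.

Require ∫ |ψ|² dξ = 1 over the whole domain.
Using ∫₀^∞ ξⁿ e^(−αξ) dξ = n!/αⁿ⁺¹, with ψ = A·ξ^2·e^(−ξ/λ), the integral evaluates to A²·[3·λ^5/4].
So A² = (3·λ^5/4)^(−1).
Plugging in λ = 5.24 yields A = 0.01837.

A^2 ≈ 0.000338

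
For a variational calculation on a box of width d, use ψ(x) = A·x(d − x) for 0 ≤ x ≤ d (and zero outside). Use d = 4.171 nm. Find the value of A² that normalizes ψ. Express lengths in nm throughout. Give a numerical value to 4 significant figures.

We need A² ∫|f|² dx = 1, taking the integral from 0 to d.
Carrying out the integral gives A² · d^5/30.
Plugging in d = 4.171 yields A = 0.15416.

A^2 ≈ 0.02376 nm^(-5)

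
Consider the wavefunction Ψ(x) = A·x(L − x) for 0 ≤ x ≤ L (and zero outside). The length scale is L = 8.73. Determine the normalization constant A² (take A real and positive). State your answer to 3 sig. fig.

The normalization condition is ∫|Ψ|² dx = 1 from 0 to L.
Expanding the polynomial and integrating term by term, the integral (without the A² prefactor) comes out to L^5/30.
So A² = (L^5/30)^(−1).
Substituting L = 8.73 gives A² = 0.0005916, so A = 0.02432.

A^2 ≈ 0.000592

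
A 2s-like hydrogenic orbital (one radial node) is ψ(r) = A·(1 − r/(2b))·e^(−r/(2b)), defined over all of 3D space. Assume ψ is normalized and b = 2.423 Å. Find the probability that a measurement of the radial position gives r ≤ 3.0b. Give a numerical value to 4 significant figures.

P ≈ 0.07272

Integrate the radial probability density 4πr²|ψ|² over r ≤ 3.0b.
The full normalization integral is A²·[8·π·b^3] = 1, fixing A².
Substituting u = r/b, A², 4π and the length scale all cancel in the ratio: P = ∫_{0}^{3.0} u^2·(1 - u/2)^2·e^(-u) du / ∫_{0}^{∞} u^2·(1 - u/2)^2·e^(-u) du.
With ∫ u^2·(1 - u/2)^2·e^(-u) du = -(u^4/4 + u^2 + 2·u + 2)·e^(-u) + C, the region integral is 2 - 149·e^(-3)/4 and the full one is 2.
This evaluates to P = 0.072716.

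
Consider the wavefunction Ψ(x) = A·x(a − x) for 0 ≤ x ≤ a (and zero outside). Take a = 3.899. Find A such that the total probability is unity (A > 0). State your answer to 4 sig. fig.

A ≈ 0.1825

We need A² ∫|f|² dx = 1, taking the integral from 0 to a.
Carrying out the integral gives A² · a^5/30.
Plugging in a = 3.899 yields A = 0.18246.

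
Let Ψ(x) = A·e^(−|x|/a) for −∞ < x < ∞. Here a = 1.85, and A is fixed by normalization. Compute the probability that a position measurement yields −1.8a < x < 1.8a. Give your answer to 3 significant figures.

P ≈ 0.973

|Ψ|² is the probability density, so P = ∫_{−1.8a}^{1.8a} |Ψ|² dx.
With A² fixed by ∫|Ψ|² = 1, i.e. A² = (a)^(−1), substitute and integrate.
Both integrals are even about x = 0, so only the x ≥ 0 halves are needed (the factors of 2 cancel). Let u = x/a; then A² and the length scale cancel, so P = ∫_{0}^{1.8} e^(-2·u) du ÷ ∫_{0}^{∞} e^(-2·u) du.
An antiderivative of e^(-2·u) is -e^(-2·u)/2; evaluating from 0 to 1.8 gives 1/2 - e^(-18/5)/2, while the full integral is 1/2.
The result is P = 0.9727.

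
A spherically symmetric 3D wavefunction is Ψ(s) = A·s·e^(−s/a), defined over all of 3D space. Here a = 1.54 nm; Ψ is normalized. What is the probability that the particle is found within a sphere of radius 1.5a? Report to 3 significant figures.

P ≈ 0.185

Integrate the radial probability density 4πs²|Ψ|² over s ≤ 1.5a.
The full normalization integral is A²·[3·π·a^5] = 1, fixing A².
Let u = s/a; then A², 4π and the length scale all cancel, so P = ∫_{0}^{1.5} u^4·e^(-2·u) du ÷ ∫_{0}^{∞} u^4·e^(-2·u) du.
With ∫ u^4·e^(-2·u) du = -(u^4/2 + u^3 + 3·u^2/2 + 3·u/2 + 3/4)·e^(-2·u) + C, the region integral is 3/4 - 393·e^(-3)/32 and the full one is 3/4.
Taking the ratio yields P = 0.1847.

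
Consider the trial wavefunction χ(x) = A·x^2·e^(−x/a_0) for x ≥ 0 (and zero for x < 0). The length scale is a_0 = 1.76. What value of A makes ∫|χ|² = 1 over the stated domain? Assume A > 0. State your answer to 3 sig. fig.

A ≈ 0.281

The normalization condition is ∫|χ|² dx = 1 from 0 to ∞.
With ∫₀^∞ x^4 e^(−αx) dx = 4!/α^5, ∫|χ|² dx = A²·(3·a_0^5/4).
Setting this equal to 1 gives A² = 1/(3·a_0^5/4).
Plugging in a_0 = 1.76 yields A = 0.2810.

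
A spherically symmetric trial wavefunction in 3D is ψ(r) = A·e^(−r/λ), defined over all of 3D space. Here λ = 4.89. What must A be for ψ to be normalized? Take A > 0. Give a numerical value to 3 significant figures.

A ≈ 0.0522

Normalization requires ∫|ψ|² 4πr² dr = 1, integrated from 0 to ∞.
In 3D with spherical symmetry the volume element is 4πr² dr.
With ∫₀^∞ r^2 e^(−αr) dr = 2!/α^3, ∫|ψ|² 4πr² dr = A²·(π·λ^3).
Plugging in λ = 4.89 yields A = 0.05217.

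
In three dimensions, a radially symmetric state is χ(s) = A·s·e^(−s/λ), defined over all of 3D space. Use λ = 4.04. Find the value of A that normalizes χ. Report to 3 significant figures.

A ≈ 0.00993

Normalization requires ∫|χ|² 4πs² ds = 1, integrated from 0 to ∞.
The angular integral contributes 4π, leaving ∫₀^∞ s²|χ|² ds.
Using ∫₀^∞ sⁿ e^(−αs) ds = n!/αⁿ⁺¹, ∫|χ|² 4πs² ds = A²·(3·π·λ^5).
With λ = 4.04: A² = 0.00009859 and A = 0.009929.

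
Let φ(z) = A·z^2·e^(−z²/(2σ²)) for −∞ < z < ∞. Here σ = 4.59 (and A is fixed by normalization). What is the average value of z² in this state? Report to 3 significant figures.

⟨z^2⟩ ≈ 52.7

By definition ⟨z²⟩ = ∫ z^2 |φ(z)|² dz.
With ∫_{−∞}^{∞} z^(2m) e^(−αz²) dz = (2m−1)!!·√π / (2^m α^(m+1/2)), the ratio of the moment integral to the normalization integral gives ⟨z²⟩ = 5·σ^2/2.
Putting σ = 4.59 gives 52.67.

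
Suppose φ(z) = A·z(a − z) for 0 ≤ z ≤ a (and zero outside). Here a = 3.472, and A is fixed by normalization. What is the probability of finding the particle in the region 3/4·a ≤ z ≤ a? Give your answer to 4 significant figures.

P ≈ 0.1035

|φ|² is the probability density, so P = ∫_{3/4·a}^{a} |φ|² dz.
With A² fixed by ∫|φ|² = 1, i.e. A² = (a^5/30)^(−1), substitute and integrate.
Substituting u = z/a, A² and the length scale cancel in the ratio: P = ∫_{3/4}^{1} u^2·(1 - u)^2 du / ∫_{0}^{1} u^2·(1 - u)^2 du.
With ∫ u^2·(1 - u)^2 du = u^3·(6·u^2 - 15·u + 10)/30 + C, the region integral is ≈ 0.00345052 and the full one is 1/30.
This works out to P = 53/512.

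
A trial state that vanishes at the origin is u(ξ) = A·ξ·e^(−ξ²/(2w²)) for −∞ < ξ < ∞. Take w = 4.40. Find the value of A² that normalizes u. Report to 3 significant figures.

A^2 ≈ 0.0132

Normalization requires ∫|u|² dξ = 1, integrated from −∞ to ∞.
With u = A·ξ·e^(−ξ²/(2w²)), the integral evaluates to A²·[√(π)·w^3/2].
Hence A² = 1/[√(π)·w^3/2].
With w = 4.40: A² = 0.01325 and A = 0.1151.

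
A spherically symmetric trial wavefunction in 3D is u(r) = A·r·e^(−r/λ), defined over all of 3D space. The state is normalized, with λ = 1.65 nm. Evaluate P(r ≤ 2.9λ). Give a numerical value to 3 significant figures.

P = ∫ |u|² 4πr² dr over r ≤ 2.9λ.
Normalization gives A² = 1/(3·π·λ^5).
In terms of t = r/λ (A², 4π and the length scale all cancel between numerator and denominator), P = [∫_{0}^{2.9} t^4·e^(-2·t) dt] / [∫_{0}^{∞} t^4·e^(-2·t) dt].
Using ∫ t^4·e^(-2·t) dt = -(t^4/2 + t^3 + 3·t^2/2 + 3·t/2 + 3/4)·e^(-2·t), the numerator is ≈ 0.51546 and the denominator is 3/4.
The region integral divided by the full integral gives P = 0.6873.

P ≈ 0.687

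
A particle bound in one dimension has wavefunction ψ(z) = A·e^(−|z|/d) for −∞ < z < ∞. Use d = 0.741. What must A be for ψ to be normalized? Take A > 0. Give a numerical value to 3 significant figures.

Require ∫ |ψ|² dz = 1 over the whole domain.
Recall ∫₀^∞ z^m e^(−z/β) dz = m!·β^(m+1), with ψ = A·e^(−|z|/d), the integral evaluates to A²·[d].
Substituting d = 0.741 gives A² = 1.350, so A = 1.162.

A ≈ 1.16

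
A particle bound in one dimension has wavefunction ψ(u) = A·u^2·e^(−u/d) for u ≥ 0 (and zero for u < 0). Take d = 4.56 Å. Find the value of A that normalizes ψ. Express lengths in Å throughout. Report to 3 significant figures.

A ≈ 0.0260 Å^(-5/2)

Normalization requires ∫|ψ|² du = 1, integrated from 0 to ∞.
Carrying out the integral gives A² · 3·d^5/4.
So A² = (3·d^5/4)^(−1).
Substituting d = 4.56 gives A² = 0.0006763, so A = 0.02601.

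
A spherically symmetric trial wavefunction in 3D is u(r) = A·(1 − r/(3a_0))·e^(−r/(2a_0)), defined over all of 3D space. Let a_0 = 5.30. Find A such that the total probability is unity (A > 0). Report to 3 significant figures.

A ≈ 0.0283

Normalization requires ∫|u|² 4πr² dr = 1, integrated from 0 to ∞.
The angular integral contributes 4π, leaving ∫₀^∞ r²|u|² dr.
∫|u|² 4πr² dr = A²·(8·π·a_0^3/3).
Hence A² = 1/[8·π·a_0^3/3].
With a_0 = 5.30: A² = 0.0008018 and A = 0.02832.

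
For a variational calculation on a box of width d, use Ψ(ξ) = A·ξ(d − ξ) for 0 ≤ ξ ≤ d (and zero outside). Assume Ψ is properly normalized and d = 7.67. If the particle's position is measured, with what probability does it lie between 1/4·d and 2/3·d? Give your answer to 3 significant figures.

|Ψ|² is the probability density, so P = ∫_{1/4·d}^{2/3·d} |Ψ|² dξ.
With A² fixed by ∫|Ψ|² = 1, i.e. A² = (d^5/30)^(−1), substitute and integrate.
Let u = ξ/d; then A² and the length scale cancel, so P = ∫_{1/4}^{2/3} u^2·(1 - u)^2 du ÷ ∫_{0}^{1} u^2·(1 - u)^2 du.
Using ∫ u^2·(1 - u)^2 du = u^3·(6·u^2 - 15·u + 10)/30, the numerator is ≈ 0.022887 and the denominator is 1/30.
The result is P = 0.6866.

P ≈ 0.687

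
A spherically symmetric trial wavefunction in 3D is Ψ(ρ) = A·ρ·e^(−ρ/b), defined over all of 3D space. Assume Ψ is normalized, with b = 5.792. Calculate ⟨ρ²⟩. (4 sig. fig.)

The expectation value is the |Ψ|²-weighted average of ρ^2: ∫ ρ^2|Ψ|² 4πρ² dρ.
Evaluating both integrals, ⟨ρ²⟩ = 15·b^2/2.
With b = 5.792, ⟨ρ^2⟩ = 251.60.

⟨ρ^2⟩ ≈ 251.6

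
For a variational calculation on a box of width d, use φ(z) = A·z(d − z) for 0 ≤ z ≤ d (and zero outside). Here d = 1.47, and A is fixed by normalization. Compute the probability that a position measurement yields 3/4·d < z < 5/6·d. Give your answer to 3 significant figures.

P ≈ 0.0680

|φ|² is the probability density, so P = ∫_{3/4·d}^{5/6·d} |φ|² dz.
The normalization integral ∫|φ|²dz over the whole domain equals d^5/30·A², and A² cancels in the ratio.
In terms of u = z/d (A² and the length scale cancel between numerator and denominator), P = [∫_{3/4}^{5/6} u^2·(1 - u)^2 du] / [∫_{0}^{1} u^2·(1 - u)^2 du].
An antiderivative of u^2·(1 - u)^2 is u^3·(6·u^2 - 15·u + 10)/30; evaluating from 3/4 to 5/6 gives ≈ 0.0022674, while the full integral is 1/30.
Taking the ratio, P = 0.06802.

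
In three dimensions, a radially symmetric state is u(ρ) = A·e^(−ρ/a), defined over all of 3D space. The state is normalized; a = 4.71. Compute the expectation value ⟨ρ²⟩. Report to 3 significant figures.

By definition ⟨ρ²⟩ = ∫ ρ^2 |u(ρ)|² 4πρ² dρ.
With ∫₀^∞ ρ^4 e^(−αρ) dρ = 4!/α^5, since the A² factors cancel between numerator and denominator, ⟨ρ²⟩ = 3·a^2.
Putting a = 4.71 gives 66.55.

⟨ρ^2⟩ ≈ 66.6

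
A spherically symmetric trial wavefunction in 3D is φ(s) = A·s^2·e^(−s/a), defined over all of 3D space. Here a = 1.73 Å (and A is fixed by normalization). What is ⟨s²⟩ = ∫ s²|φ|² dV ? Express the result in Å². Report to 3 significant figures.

⟨s²⟩ = ∫ s^2 |φ|² 4πs² ds over the full domain.
Using ∫₀^∞ sⁿ e^(−αs) ds = n!/αⁿ⁺¹, since the A² factors cancel between numerator and denominator, ⟨s²⟩ = 14·a^2.
Putting a = 1.73 gives 41.90.

⟨s^2⟩ ≈ 41.9 Å^2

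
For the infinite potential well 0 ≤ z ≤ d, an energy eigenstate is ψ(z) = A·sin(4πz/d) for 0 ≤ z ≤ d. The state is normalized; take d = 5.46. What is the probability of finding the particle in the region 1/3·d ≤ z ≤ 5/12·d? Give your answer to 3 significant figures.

P ≈ 0.152

P = ∫_{1/3·d}^{5/12·d} |ψ(z)|² dz.
The normalization integral ∫|ψ|²dz over the whole domain equals d/2·A², and A² cancels in the ratio.
Substituting u = z/d, A² and the length scale cancel in the ratio: P = ∫_{1/3}^{5/12} sin(4·π·u)^2 du / ∫_{0}^{1} sin(4·π·u)^2 du.
With ∫ sin(4·π·u)^2 du = u/2 - sin(4·π·u)·cos(4·π·u)/(8·π) + C, the region integral is √(3)/(16·π) + 1/24 and the full one is 1/2.
Evaluating gives P = (√(3)/8 + π/12)/π.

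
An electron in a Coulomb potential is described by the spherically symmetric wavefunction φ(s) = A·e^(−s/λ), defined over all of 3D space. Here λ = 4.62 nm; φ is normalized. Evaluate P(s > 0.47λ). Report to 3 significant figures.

With dV = 4πs²ds, the probability is ∫|φ|² dV over s > 0.47λ.
Normalization gives A² = 1/(π·λ^3).
Let u = s/λ; then A², 4π and the length scale all cancel, so P = ∫_{0.47}^{∞} u^2·e^(-2·u) du ÷ ∫_{0}^{∞} u^2·e^(-2·u) du.
An antiderivative of u^2·e^(-2·u) is -(2·u^2 + 2·u + 1)·e^(-2·u)/4; evaluating from 0.47 to ∞ gives ≈ 0.23260, while the full integral is 1/4.
Taking the ratio yields P = 0.9304.

P ≈ 0.930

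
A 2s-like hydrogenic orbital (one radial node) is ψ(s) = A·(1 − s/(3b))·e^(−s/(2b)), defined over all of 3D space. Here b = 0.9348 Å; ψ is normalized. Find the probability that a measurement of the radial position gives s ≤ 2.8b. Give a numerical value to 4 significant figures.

P = ∫ |ψ|² 4πs² ds over s ≤ 2.8b.
Normalization gives A² = 1/(8·π·b^3/3).
Substituting u = s/b, A², 4π and the length scale all cancel in the ratio: P = ∫_{0}^{2.8} u^2·(1 - u/3)^2·e^(-u) du / ∫_{0}^{∞} u^2·(1 - u/3)^2·e^(-u) du.
Using ∫ u^2·(1 - u/3)^2·e^(-u) du = (-u^4 + 2·u^3 - 3·u^2 - 6·u - 6)·e^(-u)/9, the numerator is ≈ 0.235040 and the denominator is 2/3.
The region integral divided by the full integral gives P = 0.35256.

P ≈ 0.3526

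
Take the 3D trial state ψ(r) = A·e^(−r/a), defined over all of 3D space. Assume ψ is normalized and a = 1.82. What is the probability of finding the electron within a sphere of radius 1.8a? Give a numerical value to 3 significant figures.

Integrate the radial probability density 4πr²|ψ|² over r ≤ 1.8a.
Normalization gives A² = 1/(π·a^3).
Substituting u = r/a, A², 4π and the length scale all cancel in the ratio: P = ∫_{0}^{1.8} u^2·e^(-2·u) du / ∫_{0}^{∞} u^2·e^(-2·u) du.
With ∫ u^2·e^(-2·u) du = -(2·u^2 + 2·u + 1)·e^(-2·u)/4 + C, the region integral is 1/4 - 277·e^(-18/5)/100 and the full one is 1/4.
The region integral divided by the full integral gives P = 0.6973.

P ≈ 0.697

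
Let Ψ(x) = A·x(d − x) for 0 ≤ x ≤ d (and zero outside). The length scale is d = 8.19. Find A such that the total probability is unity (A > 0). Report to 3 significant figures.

The normalization condition is ∫|Ψ|² dx = 1 from 0 to d.
Expanding the polynomial and integrating term by term, carrying out the integral gives A² · d^5/30.
Setting this equal to 1 gives A² = 1/(d^5/30).
With d = 8.19: A² = 0.0008141 and A = 0.02853.

A ≈ 0.0285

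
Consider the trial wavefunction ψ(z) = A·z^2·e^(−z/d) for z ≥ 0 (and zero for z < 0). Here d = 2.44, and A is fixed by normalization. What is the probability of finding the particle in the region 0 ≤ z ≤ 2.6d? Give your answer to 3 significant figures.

P ≈ 0.594

The probability is P = ∫ |ψ|² dz over [0, 2.6d].
With A² fixed by ∫|ψ|² = 1, i.e. A² = (3·d^5/4)^(−1), substitute and integrate.
Substituting u = z/d, A² and the length scale cancel in the ratio: P = ∫_{0}^{2.6} u^4·e^(-2·u) du / ∫_{0}^{∞} u^4·e^(-2·u) du.
Using ∫ u^4·e^(-2·u) du = -(u^4/2 + u^3 + 3·u^2/2 + 3·u/2 + 3/4)·e^(-2·u), the numerator is ≈ 0.44540 and the denominator is 3/4.
Taking the ratio, P = 0.5939.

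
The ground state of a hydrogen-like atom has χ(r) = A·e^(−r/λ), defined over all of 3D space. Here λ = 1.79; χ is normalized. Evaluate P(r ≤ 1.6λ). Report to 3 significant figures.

P ≈ 0.620

With dV = 4πr²dr, the probability is ∫|χ|² dV over r ≤ 1.6λ.
A² is fixed by ∫₀^∞ 4πr²|χ|² dr = 1, i.e. A² = (π·λ^3)^(−1).
In terms of u = r/λ (A², 4π and the length scale all cancel between numerator and denominator), P = [∫_{0}^{1.6} u^2·e^(-2·u) du] / [∫_{0}^{∞} u^2·e^(-2·u) du].
Using ∫ u^2·e^(-2·u) du = -(2·u^2 + 2·u + 1)·e^(-2·u)/4, the numerator is 1/4 - 233·e^(-16/5)/100 and the denominator is 1/4.
The region integral divided by the full integral gives P = 0.6201.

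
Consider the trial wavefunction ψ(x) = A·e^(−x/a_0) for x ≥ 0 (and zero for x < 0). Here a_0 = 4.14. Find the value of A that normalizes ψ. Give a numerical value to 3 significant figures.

Require ∫ |ψ|² dx = 1 over the whole domain.
Recall ∫₀^∞ x^m e^(−x/β) dx = m!·β^(m+1), carrying out the integral gives A² · a_0/2.
With a_0 = 4.14: A² = 0.4831 and A = 0.6950.

A ≈ 0.695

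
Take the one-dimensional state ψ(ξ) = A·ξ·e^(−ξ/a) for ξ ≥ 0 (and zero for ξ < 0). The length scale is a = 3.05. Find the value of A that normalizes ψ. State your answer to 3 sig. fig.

Require ∫ |ψ|² dξ = 1 over the whole domain.
Carrying out the integral gives A² · a^3/4.
Hence A² = 1/[a^3/4].
Substituting a = 3.05 gives A² = 0.1410, so A = 0.3755.

A ≈ 0.375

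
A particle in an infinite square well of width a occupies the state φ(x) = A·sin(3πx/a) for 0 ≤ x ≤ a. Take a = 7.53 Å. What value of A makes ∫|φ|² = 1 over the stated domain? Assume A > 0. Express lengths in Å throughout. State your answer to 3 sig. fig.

We need A² ∫|f|² dx = 1, taking the integral from 0 to a.
Carrying out the integral gives A² · a/2.
Substituting a = 7.53 gives A² = 0.2656, so A = 0.5154.

A ≈ 0.515 Å^(-1/2)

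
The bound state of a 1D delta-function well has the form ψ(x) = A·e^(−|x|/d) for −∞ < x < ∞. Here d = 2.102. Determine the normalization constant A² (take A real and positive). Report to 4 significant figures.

We need A² ∫|f|² dx = 1, taking the integral from −∞ to ∞.
With ∫₀^∞ x^0 e^(−αx) dx = 0!/α^1, carrying out the integral gives A² · d.
Hence A² = 1/[d].
Plugging in d = 2.102 yields A = 0.68974.

A^2 ≈ 0.4757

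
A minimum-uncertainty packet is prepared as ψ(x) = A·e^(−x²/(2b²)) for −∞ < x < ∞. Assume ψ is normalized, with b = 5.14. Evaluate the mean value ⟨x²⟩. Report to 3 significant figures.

⟨x^2⟩ ≈ 13.2

The expectation value is the |ψ|²-weighted average of x^2: ∫ x^2|ψ|² dx.
Since the A² factors cancel between numerator and denominator, ⟨x²⟩ = b^2/2.
Putting b = 5.14 gives 13.21.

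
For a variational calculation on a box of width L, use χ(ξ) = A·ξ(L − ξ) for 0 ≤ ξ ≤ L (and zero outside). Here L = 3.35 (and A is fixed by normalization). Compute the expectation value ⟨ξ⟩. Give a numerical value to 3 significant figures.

By definition ⟨ξ⟩ = ∫ ξ |χ(ξ)|² dξ.
Expanding the polynomial and integrating term by term, since the A² factors cancel between numerator and denominator, ⟨ξ⟩ = L/2.
Putting L = 3.35 gives 1.675.

⟨ξ⟩ ≈ 1.68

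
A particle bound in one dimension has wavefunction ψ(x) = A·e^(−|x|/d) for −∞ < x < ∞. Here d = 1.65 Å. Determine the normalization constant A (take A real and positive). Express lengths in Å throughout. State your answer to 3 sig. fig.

A ≈ 0.778 Å^(-1/2)

We need A² ∫|f|² dx = 1, taking the integral from −∞ to ∞.
With ∫₀^∞ x^0 e^(−αx) dx = 0!/α^1, with ψ = A·e^(−|x|/d), the integral evaluates to A²·[d].
Setting this equal to 1 gives A² = 1/(d).
With d = 1.65: A² = 0.6061 and A = 0.7785.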